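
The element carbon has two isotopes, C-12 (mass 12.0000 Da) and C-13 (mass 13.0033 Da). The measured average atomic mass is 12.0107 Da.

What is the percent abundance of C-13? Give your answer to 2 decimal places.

1.07%

Let x be the fractional abundance of C-12; then C-13 has abundance 1 − x.
12.0000·x + 13.0033·(1 − x) = 12.0107
(12.0000 − 13.0033)·x = 12.0107 − 13.0033
x = -0.9926 / -1.0033 = 0.98934 → 98.93% C-12, 1.07% C-13.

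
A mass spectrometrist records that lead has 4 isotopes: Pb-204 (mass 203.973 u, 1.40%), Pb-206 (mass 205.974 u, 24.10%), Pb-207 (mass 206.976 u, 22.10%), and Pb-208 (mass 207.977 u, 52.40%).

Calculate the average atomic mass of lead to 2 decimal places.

The abundance-weighted mean is 0.0140 × 203.973 + 0.2410 × 205.974 + 0.2210 × 206.976 + 0.5240 × 207.977
= 2.8556 + 49.6397 + 45.7417 + 108.9799 = 207.2169 u

207.22 u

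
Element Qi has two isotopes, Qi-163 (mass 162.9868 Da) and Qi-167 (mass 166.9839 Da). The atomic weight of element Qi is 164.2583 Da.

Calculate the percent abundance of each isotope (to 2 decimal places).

Qi-163: 68.19%, Qi-167: 31.81%

Writing the weighted mean with unknown fraction x of Qi-163:
162.9868·x + 166.9839·(1 − x) = 164.2583
(162.9868 − 166.9839)·x = 164.2583 − 166.9839
x = -2.7256 / -3.9971 = 0.68189 → 68.19% Qi-163, 31.81% Qi-167.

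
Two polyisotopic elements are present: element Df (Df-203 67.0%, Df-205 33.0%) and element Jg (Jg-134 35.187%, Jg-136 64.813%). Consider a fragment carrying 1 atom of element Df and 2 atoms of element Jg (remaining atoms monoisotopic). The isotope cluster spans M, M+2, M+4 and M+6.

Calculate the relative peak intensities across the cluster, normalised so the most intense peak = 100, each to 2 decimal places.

Element Df pattern (n=1): 0.6700 : 0.3300
Element Jg pattern (n=2): 0.1238125 : 0.45611501 : 0.4200725
Convolve the two distributions (both contribute in 2-u steps):
  M: 0.6700×0.1238125 = 0.082954
  M+2: 0.6700×0.45611501 + 0.3300×0.1238125 = 0.346455
  M+4: 0.6700×0.4200725 + 0.3300×0.45611501 = 0.431967
  M+6: 0.3300×0.4200725 = 0.138624
Scale to base peak (0.431967) = 100: 19.20 : 80.20 : 100.00 : 32.09

19.20 : 80.20 : 100.00 : 32.09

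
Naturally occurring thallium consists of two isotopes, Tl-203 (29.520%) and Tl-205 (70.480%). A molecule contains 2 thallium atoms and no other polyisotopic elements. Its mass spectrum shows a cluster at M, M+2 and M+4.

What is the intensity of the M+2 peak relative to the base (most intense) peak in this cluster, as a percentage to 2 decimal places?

83.77%

Term probabilities: M 0.0871, M+2 0.4161, M+4 0.4967. Base peak = M+4.
P(M+4) = C(2,2) × 0.29520^0 × 0.70480^2 = 1 × 1.0000 × 0.49674304 = 0.496743 (base)
P(M+2) = C(2,1) × 0.29520^1 × 0.70480^1 = 2 × 0.2952 × 0.7048 = 0.416114
Relative intensity = 0.416114 / 0.496743 × 100 = 83.77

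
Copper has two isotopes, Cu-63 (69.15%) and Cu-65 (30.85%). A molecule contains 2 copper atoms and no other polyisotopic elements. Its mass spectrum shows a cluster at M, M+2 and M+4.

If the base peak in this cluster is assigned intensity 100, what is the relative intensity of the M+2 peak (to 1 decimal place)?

Term probabilities: M 0.4782, M+2 0.4267, M+4 0.0952. Base peak = M.
P(M) = C(2,0) × 0.6915^2 × 0.3085^0 = 1 × 0.47817225 × 1.0000 = 0.478172 (base)
P(M+2) = C(2,1) × 0.6915^1 × 0.3085^1 = 2 × 0.6915 × 0.3085 = 0.426656
Relative intensity = 0.426656 / 0.478172 × 100 = 89.2

89.2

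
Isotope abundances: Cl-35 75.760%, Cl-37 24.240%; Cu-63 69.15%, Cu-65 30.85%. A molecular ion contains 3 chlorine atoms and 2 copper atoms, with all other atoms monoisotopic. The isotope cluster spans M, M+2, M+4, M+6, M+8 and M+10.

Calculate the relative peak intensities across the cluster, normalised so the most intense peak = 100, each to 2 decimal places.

Chlorine pattern (n=3): 0.4348304 : 0.41738208 : 0.13354464 : 0.01424288
Copper pattern (n=2): 0.47817225 : 0.4266555 : 0.09517225
Convolve the two distributions (both contribute in 2-u steps):
  M: 0.4348304×0.47817225 = 0.207924
  M+2: 0.4348304×0.4266555 + 0.41738208×0.47817225 = 0.385103
  M+4: 0.4348304×0.09517225 + 0.41738208×0.4266555 + 0.13354464×0.47817225 = 0.283319
  M+6: 0.41738208×0.09517225 + 0.13354464×0.4266555 + 0.01424288×0.47817225 = 0.103511
  M+8: 0.13354464×0.09517225 + 0.01424288×0.4266555 = 0.018787
  M+10: 0.01424288×0.09517225 = 0.001356
Scale to base peak (0.385103) = 100: 53.99 : 100.00 : 73.57 : 26.88 : 4.88 : 0.35

53.99 : 100.00 : 73.57 : 26.88 : 4.88 : 0.35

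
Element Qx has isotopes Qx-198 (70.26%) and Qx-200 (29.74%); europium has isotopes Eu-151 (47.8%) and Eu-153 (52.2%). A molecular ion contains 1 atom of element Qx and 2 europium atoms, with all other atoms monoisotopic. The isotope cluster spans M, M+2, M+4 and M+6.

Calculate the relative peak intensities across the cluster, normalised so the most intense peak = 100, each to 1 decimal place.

Element Qx pattern (n=1): 0.7026 : 0.2974
Europium pattern (n=2): 0.228484 : 0.499032 : 0.272484
Convolve the two distributions (both contribute in 2-u steps):
  M: 0.7026×0.228484 = 0.160533
  M+2: 0.7026×0.499032 + 0.2974×0.228484 = 0.418571
  M+4: 0.7026×0.272484 + 0.2974×0.499032 = 0.339859
  M+6: 0.2974×0.272484 = 0.081037
Scale to base peak (0.418571) = 100: 38.4 : 100.0 : 81.2 : 19.4

38.4 : 100.0 : 81.2 : 19.4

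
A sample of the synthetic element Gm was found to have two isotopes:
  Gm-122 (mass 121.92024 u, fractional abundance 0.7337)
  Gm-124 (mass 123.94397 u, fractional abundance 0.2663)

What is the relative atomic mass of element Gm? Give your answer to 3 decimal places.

122.459 u

Average mass = Σ (abundance × isotope mass) = 0.7337 × 121.92024 + 0.2663 × 123.94397
= 89.452880 + 33.006279 = 122.459159 u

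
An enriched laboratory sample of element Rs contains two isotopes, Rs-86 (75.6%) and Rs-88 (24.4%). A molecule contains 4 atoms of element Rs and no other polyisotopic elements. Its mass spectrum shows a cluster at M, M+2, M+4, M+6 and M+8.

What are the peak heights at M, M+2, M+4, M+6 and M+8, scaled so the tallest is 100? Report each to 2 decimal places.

Expanding (0.756 + 0.244)^4:
P(M) = 0.756^4 = 0.326653
P(M+2) = 4 × 0.756^3 × 0.244^1 = 0.421711
P(M+4) = 6 × 0.756^2 × 0.244^2 = 0.204162
P(M+6) = 4 × 0.756^1 × 0.244^3 = 0.043929
P(M+8) = 0.244^4 = 0.003545
The M+2 peak is largest (0.421711); scaling to 100 gives 77.46 : 100.00 : 48.41 : 10.42 : 0.84.

77.46 : 100.00 : 48.41 : 10.42 : 0.84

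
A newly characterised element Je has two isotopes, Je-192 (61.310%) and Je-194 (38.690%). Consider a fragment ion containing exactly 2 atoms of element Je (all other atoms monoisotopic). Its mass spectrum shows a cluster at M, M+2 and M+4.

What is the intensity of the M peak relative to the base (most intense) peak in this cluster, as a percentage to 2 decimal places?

79.23%

(0.61310 + 0.38690)^2 gives M 0.3759, M+2 0.4744, M+4 0.1497; the largest is M+2.
P(M+2) = C(2,1) × 0.61310^1 × 0.38690^1 = 2 × 0.6131 × 0.3869 = 0.474417 (base)
P(M) = C(2,0) × 0.61310^2 × 0.38690^0 = 1 × 0.37589161 × 1.0000 = 0.375892
Relative intensity = 0.375892 / 0.474417 × 100 = 79.23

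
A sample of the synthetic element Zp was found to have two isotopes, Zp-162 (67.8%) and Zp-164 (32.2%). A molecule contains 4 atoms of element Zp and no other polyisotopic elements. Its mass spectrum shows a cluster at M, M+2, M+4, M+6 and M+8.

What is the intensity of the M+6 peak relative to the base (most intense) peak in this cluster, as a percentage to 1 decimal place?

(0.678 + 0.322)^4 gives M 0.2113, M+2 0.4014, M+4 0.2860, M+6 0.0905, M+8 0.0108; the largest is M+2.
P(M+2) = C(4,1) × 0.678^3 × 0.322^1 = 4 × 0.31166575 × 0.3220 = 0.401425 (base)
P(M+6) = C(4,3) × 0.678^1 × 0.322^3 = 4 × 0.6780 × 0.03338625 = 0.090544
Relative intensity = 0.090544 / 0.401425 × 100 = 22.6

22.6%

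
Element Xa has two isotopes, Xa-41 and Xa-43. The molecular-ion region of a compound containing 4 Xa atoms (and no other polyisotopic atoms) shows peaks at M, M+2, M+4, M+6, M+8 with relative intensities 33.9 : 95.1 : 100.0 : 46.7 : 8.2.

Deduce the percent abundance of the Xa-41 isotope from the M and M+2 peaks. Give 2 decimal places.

58.78%

Let p = fractional abundance of Xa-41. I(M+2)/I(M) = [C(4,1)·p^3·(1−p)] / p^4 = 4·(1−p)/p = 95.1/33.9 = 2.8053
(1−p)/p = 2.8053/4 = 0.7013  ⇒  p = 1/(1 + 0.7013) = 0.5878
Xa-41: 58.78%, Xa-43: 41.22%.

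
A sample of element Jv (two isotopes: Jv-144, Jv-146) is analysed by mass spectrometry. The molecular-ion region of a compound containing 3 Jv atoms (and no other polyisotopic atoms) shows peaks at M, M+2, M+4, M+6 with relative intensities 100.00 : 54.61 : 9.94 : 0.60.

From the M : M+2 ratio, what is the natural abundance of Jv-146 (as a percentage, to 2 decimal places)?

If p is the fraction of Jv that is Jv-144, then I(M+2)/I(M) = [C(3,1)·p^2·(1−p)] / p^3 = 3·(1−p)/p = 54.61/100.00 = 0.5461
(1−p)/p = 0.5461/3 = 0.1820  ⇒  p = 1/(1 + 0.1820) = 0.8460
Jv-144: 84.60%, Jv-146: 15.40%.

15.40%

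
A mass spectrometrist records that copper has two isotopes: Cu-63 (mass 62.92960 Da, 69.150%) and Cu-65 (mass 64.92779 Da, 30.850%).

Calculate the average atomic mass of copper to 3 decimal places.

Weight each isotope mass by its fractional abundance: 0.69150 × 62.92960 + 0.30850 × 64.92779
= 43.515818 + 20.030223 = 63.546041 Da

63.546 Da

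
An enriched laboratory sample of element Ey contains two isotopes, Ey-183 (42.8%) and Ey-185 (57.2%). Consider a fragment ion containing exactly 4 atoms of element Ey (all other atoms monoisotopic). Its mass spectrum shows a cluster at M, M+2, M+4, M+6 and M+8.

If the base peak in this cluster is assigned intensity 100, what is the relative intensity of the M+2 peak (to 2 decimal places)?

49.88

(0.428 + 0.572)^4 gives M 0.0336, M+2 0.1794, M+4 0.3596, M+6 0.3204, M+8 0.1070; the largest is M+4.
P(M+4) = C(4,2) × 0.428^2 × 0.572^2 = 6 × 0.183184 × 0.327184 = 0.359609 (base)
P(M+2) = C(4,1) × 0.428^3 × 0.572^1 = 4 × 0.07840275 × 0.5720 = 0.179385
Relative intensity = 0.179385 / 0.359609 × 100 = 49.88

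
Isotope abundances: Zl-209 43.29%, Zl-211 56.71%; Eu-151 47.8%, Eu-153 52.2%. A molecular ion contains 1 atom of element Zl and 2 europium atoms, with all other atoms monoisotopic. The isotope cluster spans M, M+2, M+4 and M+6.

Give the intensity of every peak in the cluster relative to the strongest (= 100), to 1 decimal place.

24.7 : 86.2 : 100.0 : 38.5

Element Zl pattern (n=1): 0.4329 : 0.5671
Europium pattern (n=2): 0.228484 : 0.499032 : 0.272484
Convolve the two distributions (both contribute in 2-u steps):
  M: 0.4329×0.228484 = 0.098911
  M+2: 0.4329×0.499032 + 0.5671×0.228484 = 0.345604
  M+4: 0.4329×0.272484 + 0.5671×0.499032 = 0.400959
  M+6: 0.5671×0.272484 = 0.154526
Scale to base peak (0.400959) = 100: 24.7 : 86.2 : 100.0 : 38.5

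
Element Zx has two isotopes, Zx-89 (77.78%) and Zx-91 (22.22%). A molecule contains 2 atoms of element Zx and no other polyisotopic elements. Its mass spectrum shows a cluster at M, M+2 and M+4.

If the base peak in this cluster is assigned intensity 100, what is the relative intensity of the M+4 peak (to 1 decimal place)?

Term probabilities: M 0.6050, M+2 0.3457, M+4 0.0494. Base peak = M.
P(M) = C(2,0) × 0.7778^2 × 0.2222^0 = 1 × 0.60497284 × 1.0000 = 0.604973 (base)
P(M+4) = C(2,2) × 0.7778^0 × 0.2222^2 = 1 × 1.0000 × 0.04937284 = 0.049373
Relative intensity = 0.049373 / 0.604973 × 100 = 8.2

8.2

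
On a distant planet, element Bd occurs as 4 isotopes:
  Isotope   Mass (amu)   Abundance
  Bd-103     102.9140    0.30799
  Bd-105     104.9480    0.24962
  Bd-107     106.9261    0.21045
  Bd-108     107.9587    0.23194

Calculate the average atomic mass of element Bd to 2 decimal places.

The abundance-weighted mean is 0.30799 × 102.9140 + 0.24962 × 104.9480 + 0.21045 × 106.9261 + 0.23194 × 107.9587
= 31.69648 + 26.19712 + 22.50260 + 25.03994 = 105.43614 amu

105.44 amu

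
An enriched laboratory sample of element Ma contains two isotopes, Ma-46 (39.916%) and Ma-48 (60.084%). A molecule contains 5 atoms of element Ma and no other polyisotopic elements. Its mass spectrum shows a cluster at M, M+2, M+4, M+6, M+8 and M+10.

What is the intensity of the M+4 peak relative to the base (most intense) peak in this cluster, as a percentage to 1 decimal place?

Term probabilities: M 0.0101, M+2 0.0763, M+4 0.2296, M+6 0.3456, M+8 0.2601, M+10 0.0783. Base peak = M+6.
P(M+6) = C(5,3) × 0.39916^2 × 0.60084^3 = 10 × 0.15932871 × 0.21690847 = 0.345597 (base)
P(M+4) = C(5,2) × 0.39916^3 × 0.60084^2 = 10 × 0.06359765 × 0.36100871 = 0.229593
Relative intensity = 0.229593 / 0.345597 × 100 = 66.4

66.4%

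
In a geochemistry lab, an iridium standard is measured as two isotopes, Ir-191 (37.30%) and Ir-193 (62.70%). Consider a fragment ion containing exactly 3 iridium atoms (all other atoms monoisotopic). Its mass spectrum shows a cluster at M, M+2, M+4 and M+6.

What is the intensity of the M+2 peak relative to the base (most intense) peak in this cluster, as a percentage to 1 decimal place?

59.5%

Term probabilities: M 0.0519, M+2 0.2617, M+4 0.4399, M+6 0.2465. Base peak = M+4.
P(M+4) = C(3,2) × 0.3730^1 × 0.6270^2 = 3 × 0.3730 × 0.393129 = 0.439911 (base)
P(M+2) = C(3,1) × 0.3730^2 × 0.6270^1 = 3 × 0.139129 × 0.6270 = 0.261702
Relative intensity = 0.261702 / 0.439911 × 100 = 59.5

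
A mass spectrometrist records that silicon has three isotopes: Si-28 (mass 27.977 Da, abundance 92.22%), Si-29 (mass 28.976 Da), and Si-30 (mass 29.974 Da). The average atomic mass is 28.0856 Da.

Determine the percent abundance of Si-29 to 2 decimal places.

4.69%

Let x and y be the fractions of Si-29 and Si-30. Then x + y = 1 − 0.9222 = 0.0778 and 28.976x + 29.974y = 28.0856 − 0.9222×27.977 = 2.2852106.
Substituting: 28.976x + 29.974(0.0778 − x) = 2.2852106
(28.976 − 29.974)x = -0.0467666  ⇒  x = 0.04686, y = 0.03094
Si-29: 4.69%, Si-30: 3.09%.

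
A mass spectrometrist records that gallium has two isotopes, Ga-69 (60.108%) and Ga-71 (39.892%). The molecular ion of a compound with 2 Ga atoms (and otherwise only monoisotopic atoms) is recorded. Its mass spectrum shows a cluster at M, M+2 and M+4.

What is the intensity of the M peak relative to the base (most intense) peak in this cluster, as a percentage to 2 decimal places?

75.34%

Term probabilities: M 0.3613, M+2 0.4796, M+4 0.1591. Base peak = M+2.
P(M+2) = C(2,1) × 0.60108^1 × 0.39892^1 = 2 × 0.60108 × 0.39892 = 0.479566 (base)
P(M) = C(2,0) × 0.60108^2 × 0.39892^0 = 1 × 0.36129717 × 1.0000 = 0.361297
Relative intensity = 0.361297 / 0.479566 × 100 = 75.34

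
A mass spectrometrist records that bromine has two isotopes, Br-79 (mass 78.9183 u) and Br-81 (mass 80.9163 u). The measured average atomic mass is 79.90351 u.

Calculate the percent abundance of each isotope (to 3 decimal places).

Writing the weighted mean with unknown fraction x of Br-79:
78.9183·x + 80.9163·(1 − x) = 79.90351
(78.9183 − 80.9163)·x = 79.90351 − 80.9163
x = -1.01279 / -1.9980 = 0.50690 → 50.690% Br-79, 49.310% Br-81.

Br-79: 50.690%, Br-81: 49.310%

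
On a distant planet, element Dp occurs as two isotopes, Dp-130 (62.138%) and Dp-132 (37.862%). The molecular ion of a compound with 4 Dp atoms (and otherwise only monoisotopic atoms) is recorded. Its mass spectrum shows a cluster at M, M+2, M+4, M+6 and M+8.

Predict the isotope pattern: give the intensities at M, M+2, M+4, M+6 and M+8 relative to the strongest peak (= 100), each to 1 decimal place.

41.0 : 100.0 : 91.4 : 37.1 : 5.7

Expanding (0.62138 + 0.37862)^4:
P(M) = 0.62138^4 = 0.149083
P(M+2) = 4 × 0.62138^3 × 0.37862^1 = 0.363359
P(M+4) = 6 × 0.62138^2 × 0.37862^2 = 0.332103
P(M+6) = 4 × 0.62138^1 × 0.37862^3 = 0.134905
P(M+8) = 0.37862^4 = 0.020550
The M+2 peak is largest (0.363359); scaling to 100 gives 41.0 : 100.0 : 91.4 : 37.1 : 5.7.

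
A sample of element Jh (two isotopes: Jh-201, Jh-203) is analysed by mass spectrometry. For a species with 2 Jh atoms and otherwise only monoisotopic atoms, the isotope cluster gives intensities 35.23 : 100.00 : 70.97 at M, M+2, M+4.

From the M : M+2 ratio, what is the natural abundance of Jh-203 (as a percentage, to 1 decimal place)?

If p is the fraction of Jh that is Jh-201, then I(M+2)/I(M) = [C(2,1)·p^1·(1−p)] / p^2 = 2·(1−p)/p = 100.00/35.23 = 2.8385
(1−p)/p = 2.8385/2 = 1.4192  ⇒  p = 1/(1 + 1.4192) = 0.4134
Jh-201: 41.3%, Jh-203: 58.7%.

58.7%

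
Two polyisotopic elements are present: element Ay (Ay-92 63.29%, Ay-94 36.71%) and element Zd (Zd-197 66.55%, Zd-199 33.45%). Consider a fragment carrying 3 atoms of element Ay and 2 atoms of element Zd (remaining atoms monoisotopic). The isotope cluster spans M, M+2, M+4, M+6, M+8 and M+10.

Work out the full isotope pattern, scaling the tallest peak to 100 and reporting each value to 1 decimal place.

33.2 : 91.2 : 100.0 : 54.8 : 15.0 : 1.6

Element Ay pattern (n=3): 0.25351595 : 0.44113938 : 0.25587339 : 0.04947128
Element Zd pattern (n=2): 0.44289025 : 0.4452195 : 0.11189025
Convolve the two distributions (both contribute in 2-u steps):
  M: 0.25351595×0.44289025 = 0.112280
  M+2: 0.25351595×0.4452195 + 0.44113938×0.44289025 = 0.308247
  M+4: 0.25351595×0.11189025 + 0.44113938×0.4452195 + 0.25587339×0.44289025 = 0.338094
  M+6: 0.44113938×0.11189025 + 0.25587339×0.4452195 + 0.04947128×0.44289025 = 0.185189
  M+8: 0.25587339×0.11189025 + 0.04947128×0.4452195 = 0.050655
  M+10: 0.04947128×0.11189025 = 0.005535
Scale to base peak (0.338094) = 100: 33.2 : 91.2 : 100.0 : 54.8 : 15.0 : 1.6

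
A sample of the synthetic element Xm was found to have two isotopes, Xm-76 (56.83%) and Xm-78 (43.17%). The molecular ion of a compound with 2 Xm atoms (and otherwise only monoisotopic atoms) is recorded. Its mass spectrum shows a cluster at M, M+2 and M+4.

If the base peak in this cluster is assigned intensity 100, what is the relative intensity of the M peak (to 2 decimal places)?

65.82

(0.5683 + 0.4317)^2 gives M 0.3230, M+2 0.4907, M+4 0.1864; the largest is M+2.
P(M+2) = C(2,1) × 0.5683^1 × 0.4317^1 = 2 × 0.5683 × 0.4317 = 0.490670 (base)
P(M) = C(2,0) × 0.5683^2 × 0.4317^0 = 1 × 0.32296489 × 1.0000 = 0.322965
Relative intensity = 0.322965 / 0.490670 × 100 = 65.82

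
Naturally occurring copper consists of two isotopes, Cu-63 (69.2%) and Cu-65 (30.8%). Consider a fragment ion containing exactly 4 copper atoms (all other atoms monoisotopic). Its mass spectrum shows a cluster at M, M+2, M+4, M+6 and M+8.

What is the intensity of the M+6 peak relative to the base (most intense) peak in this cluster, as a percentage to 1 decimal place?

(0.692 + 0.308)^4 gives M 0.2293, M+2 0.4083, M+4 0.2726, M+6 0.0809, M+8 0.0090; the largest is M+2.
P(M+2) = C(4,1) × 0.692^3 × 0.308^1 = 4 × 0.33137389 × 0.3080 = 0.408253 (base)
P(M+6) = C(4,3) × 0.692^1 × 0.308^3 = 4 × 0.6920 × 0.02921811 = 0.080876
Relative intensity = 0.080876 / 0.408253 × 100 = 19.8

19.8%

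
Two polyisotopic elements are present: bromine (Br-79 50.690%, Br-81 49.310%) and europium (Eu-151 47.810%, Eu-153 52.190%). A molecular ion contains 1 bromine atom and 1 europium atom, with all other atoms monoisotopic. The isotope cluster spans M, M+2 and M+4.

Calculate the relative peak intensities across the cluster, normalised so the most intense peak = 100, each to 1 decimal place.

48.4 : 100.0 : 51.4

Bromine pattern (n=1): 0.5069 : 0.4931
Europium pattern (n=1): 0.4781 : 0.5219
Convolve the two distributions (both contribute in 2-u steps):
  M: 0.5069×0.4781 = 0.242349
  M+2: 0.5069×0.5219 + 0.4931×0.4781 = 0.500302
  M+4: 0.4931×0.5219 = 0.257349
Scale to base peak (0.500302) = 100: 48.4 : 100.0 : 51.4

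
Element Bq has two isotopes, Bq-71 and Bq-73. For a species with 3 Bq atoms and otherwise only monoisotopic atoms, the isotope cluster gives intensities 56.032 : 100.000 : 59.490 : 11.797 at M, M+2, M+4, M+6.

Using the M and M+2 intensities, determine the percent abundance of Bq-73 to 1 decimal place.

If p is the fraction of Bq that is Bq-71, then I(M+2)/I(M) = [C(3,1)·p^2·(1−p)] / p^3 = 3·(1−p)/p = 100.000/56.032 = 1.7847
(1−p)/p = 1.7847/3 = 0.5949  ⇒  p = 1/(1 + 0.5949) = 0.6270
Bq-71: 62.7%, Bq-73: 37.3%.

37.3%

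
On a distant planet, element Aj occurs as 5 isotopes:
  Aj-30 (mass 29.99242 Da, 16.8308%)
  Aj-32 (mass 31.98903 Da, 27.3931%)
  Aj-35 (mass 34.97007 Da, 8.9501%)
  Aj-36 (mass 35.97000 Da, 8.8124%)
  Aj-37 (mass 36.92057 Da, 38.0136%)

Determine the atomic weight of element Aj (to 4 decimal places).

The abundance-weighted mean is 0.168308 × 29.99242 + 0.273931 × 31.98903 + 0.089501 × 34.97007 + 0.088124 × 35.97000 + 0.380136 × 36.92057
= 5.047964 + 8.762787 + 3.129856 + 3.169820 + 14.034838 = 34.145265 Da

34.1453 Da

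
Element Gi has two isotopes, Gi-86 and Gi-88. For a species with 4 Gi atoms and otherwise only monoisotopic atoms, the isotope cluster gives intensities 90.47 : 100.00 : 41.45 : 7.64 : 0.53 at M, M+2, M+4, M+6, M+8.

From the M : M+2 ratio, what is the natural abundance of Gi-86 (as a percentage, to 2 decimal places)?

Write p for the Gi-86 fraction. I(M+2)/I(M) = [C(4,1)·p^3·(1−p)] / p^4 = 4·(1−p)/p = 100.00/90.47 = 1.1053
(1−p)/p = 1.1053/4 = 0.2763  ⇒  p = 1/(1 + 0.2763) = 0.7835
Gi-86: 78.35%, Gi-88: 21.65%.

78.35%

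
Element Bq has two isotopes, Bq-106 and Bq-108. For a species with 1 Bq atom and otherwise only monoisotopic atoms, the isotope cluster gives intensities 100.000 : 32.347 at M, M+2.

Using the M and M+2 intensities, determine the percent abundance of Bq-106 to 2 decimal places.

Write p for the Bq-106 fraction. I(M+2)/I(M) = [C(1,1)·p^0·(1−p)] / p^1 = 1·(1−p)/p = 32.347/100.000 = 0.3235
(1−p)/p = 0.3235/1 = 0.3235  ⇒  p = 1/(1 + 0.3235) = 0.7556
Bq-106: 75.56%, Bq-108: 24.44%.

75.56%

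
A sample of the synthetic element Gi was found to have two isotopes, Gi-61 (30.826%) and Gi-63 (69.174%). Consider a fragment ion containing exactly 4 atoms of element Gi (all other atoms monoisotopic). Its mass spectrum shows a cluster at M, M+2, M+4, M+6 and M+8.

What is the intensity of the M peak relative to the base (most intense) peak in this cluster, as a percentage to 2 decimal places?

2.21%

Term probabilities: M 0.0090, M+2 0.0811, M+4 0.2728, M+6 0.4081, M+8 0.2290. Base peak = M+6.
P(M+6) = C(4,3) × 0.30826^1 × 0.69174^3 = 4 × 0.30826 × 0.33100051 = 0.408137 (base)
P(M) = C(4,0) × 0.30826^4 × 0.69174^0 = 1 × 0.0090296 × 1.0000 = 0.009030
Relative intensity = 0.009030 / 0.408137 × 100 = 2.21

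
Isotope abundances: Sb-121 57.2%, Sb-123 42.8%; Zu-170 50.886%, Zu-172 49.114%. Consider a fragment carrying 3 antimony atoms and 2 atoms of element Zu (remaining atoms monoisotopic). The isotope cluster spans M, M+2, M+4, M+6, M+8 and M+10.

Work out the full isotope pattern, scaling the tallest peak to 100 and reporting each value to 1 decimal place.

Antimony pattern (n=3): 0.18714925 : 0.42010426 : 0.31434374 : 0.07840275
Element Zu pattern (n=2): 0.2589385 : 0.499843 : 0.2412185
Convolve the two distributions (both contribute in 2-u steps):
  M: 0.18714925×0.2589385 = 0.048460
  M+2: 0.18714925×0.499843 + 0.42010426×0.2589385 = 0.202326
  M+4: 0.18714925×0.2412185 + 0.42010426×0.499843 + 0.31434374×0.2589385 = 0.336526
  M+6: 0.42010426×0.2412185 + 0.31434374×0.499843 + 0.07840275×0.2589385 = 0.278761
  M+8: 0.31434374×0.2412185 + 0.07840275×0.499843 = 0.115015
  M+10: 0.07840275×0.2412185 = 0.018912
Scale to base peak (0.336526) = 100: 14.4 : 60.1 : 100.0 : 82.8 : 34.2 : 5.6

14.4 : 60.1 : 100.0 : 82.8 : 34.2 : 5.6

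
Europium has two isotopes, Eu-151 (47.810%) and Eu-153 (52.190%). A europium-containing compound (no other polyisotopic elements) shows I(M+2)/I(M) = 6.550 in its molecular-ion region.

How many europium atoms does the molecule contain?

The M+2/M ratio from n Eu atoms is n · q/p = n · 0.52190/0.47810.
n = 6.550 × 0.47810/0.52190 = 6.00 ≈ 6

6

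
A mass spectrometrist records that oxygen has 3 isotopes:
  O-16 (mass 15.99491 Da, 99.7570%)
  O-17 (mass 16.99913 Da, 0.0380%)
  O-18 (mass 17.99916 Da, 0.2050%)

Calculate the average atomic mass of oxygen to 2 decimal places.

The abundance-weighted mean is 0.997570 × 15.99491 + 0.000380 × 16.99913 + 0.002050 × 17.99916
= 15.956042 + 0.006460 + 0.036898 = 15.999400 Da

16.00 Da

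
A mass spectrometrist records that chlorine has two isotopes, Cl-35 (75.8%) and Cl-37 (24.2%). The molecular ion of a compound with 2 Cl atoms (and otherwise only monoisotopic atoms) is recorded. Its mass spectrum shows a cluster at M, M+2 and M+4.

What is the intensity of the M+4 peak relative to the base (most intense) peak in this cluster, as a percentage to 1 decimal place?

10.2%

Term probabilities: M 0.5746, M+2 0.3669, M+4 0.0586. Base peak = M.
P(M) = C(2,0) × 0.758^2 × 0.242^0 = 1 × 0.574564 × 1.0000 = 0.574564 (base)
P(M+4) = C(2,2) × 0.758^0 × 0.242^2 = 1 × 1.0000 × 0.058564 = 0.058564
Relative intensity = 0.058564 / 0.574564 × 100 = 10.2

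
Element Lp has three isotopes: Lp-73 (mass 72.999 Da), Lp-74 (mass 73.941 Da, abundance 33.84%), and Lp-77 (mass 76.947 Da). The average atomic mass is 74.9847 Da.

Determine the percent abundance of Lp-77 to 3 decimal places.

42.222%

The remaining 66.16% is split between Lp-73 (fraction x) and Lp-77 (fraction 0.6616 − x).
Substituting: 72.999x + 76.947(0.6616 − x) = 49.9630656
(72.999 − 76.947)x = -0.9450696  ⇒  x = 0.23938, y = 0.42222
Lp-73: 23.938%, Lp-77: 42.222%.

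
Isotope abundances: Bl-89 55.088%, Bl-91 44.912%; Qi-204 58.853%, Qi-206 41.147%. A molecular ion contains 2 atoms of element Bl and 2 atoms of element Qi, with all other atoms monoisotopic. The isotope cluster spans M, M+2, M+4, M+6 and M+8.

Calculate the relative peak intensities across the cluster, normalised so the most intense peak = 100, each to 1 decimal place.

29.1 : 88.2 : 100.0 : 50.3 : 9.5

Element Bl pattern (n=2): 0.30346877 : 0.49482245 : 0.20170877
Element Qi pattern (n=2): 0.34636756 : 0.48432488 : 0.16930756
Convolve the two distributions (both contribute in 2-u steps):
  M: 0.30346877×0.34636756 = 0.105112
  M+2: 0.30346877×0.48432488 + 0.49482245×0.34636756 = 0.318368
  M+4: 0.30346877×0.16930756 + 0.49482245×0.48432488 + 0.20170877×0.34636756 = 0.360900
  M+6: 0.49482245×0.16930756 + 0.20170877×0.48432488 = 0.181470
  M+8: 0.20170877×0.16930756 = 0.034151
Scale to base peak (0.360900) = 100: 29.1 : 88.2 : 100.0 : 50.3 : 9.5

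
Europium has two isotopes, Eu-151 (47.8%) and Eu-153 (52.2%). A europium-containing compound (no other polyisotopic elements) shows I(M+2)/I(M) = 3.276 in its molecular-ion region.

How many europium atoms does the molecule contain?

3

For n independent Eu atoms, I(M+2)/I(M) = n · (abundance Eu-153) / (abundance Eu-151) = n · 0.522/0.478.
n = 3.276 × 0.478/0.522 = 3.00 ≈ 3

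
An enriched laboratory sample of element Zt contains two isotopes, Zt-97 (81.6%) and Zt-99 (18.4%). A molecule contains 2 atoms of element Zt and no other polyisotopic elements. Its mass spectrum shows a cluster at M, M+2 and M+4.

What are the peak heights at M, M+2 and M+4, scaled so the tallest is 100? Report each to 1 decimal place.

Each Zt atom is independently Zt-97 (p = 0.816) or Zt-99 (q = 0.184); the cluster is the binomial expansion (p + q)^2.
P(M) = 0.816^2 = 0.665856
P(M+2) = 2 × 0.816^1 × 0.184^1 = 0.300288
P(M+4) = 0.184^2 = 0.033856
The M peak is largest (0.665856); scaling to 100 gives 100.0 : 45.1 : 5.1.

100.0 : 45.1 : 5.1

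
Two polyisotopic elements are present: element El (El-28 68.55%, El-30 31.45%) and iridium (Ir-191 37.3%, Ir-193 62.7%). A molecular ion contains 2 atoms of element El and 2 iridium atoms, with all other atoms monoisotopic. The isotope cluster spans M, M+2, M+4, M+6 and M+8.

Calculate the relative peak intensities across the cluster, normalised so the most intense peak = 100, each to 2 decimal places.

Element El pattern (n=2): 0.46991025 : 0.4311795 : 0.09891025
Iridium pattern (n=2): 0.139129 : 0.467742 : 0.393129
Convolve the two distributions (both contribute in 2-u steps):
  M: 0.46991025×0.139129 = 0.065378
  M+2: 0.46991025×0.467742 + 0.4311795×0.139129 = 0.279786
  M+4: 0.46991025×0.393129 + 0.4311795×0.467742 + 0.09891025×0.139129 = 0.400177
  M+6: 0.4311795×0.393129 + 0.09891025×0.467742 = 0.215774
  M+8: 0.09891025×0.393129 = 0.038884
Scale to base peak (0.400177) = 100: 16.34 : 69.92 : 100.00 : 53.92 : 9.72

16.34 : 69.92 : 100.00 : 53.92 : 9.72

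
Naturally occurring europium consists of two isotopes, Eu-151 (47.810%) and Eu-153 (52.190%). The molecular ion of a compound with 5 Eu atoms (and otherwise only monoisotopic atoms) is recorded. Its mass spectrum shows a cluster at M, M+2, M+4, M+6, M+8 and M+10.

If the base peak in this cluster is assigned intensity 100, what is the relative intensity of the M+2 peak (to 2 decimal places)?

Term probabilities: M 0.0250, M+2 0.1363, M+4 0.2977, M+6 0.3249, M+8 0.1774, M+10 0.0387. Base peak = M+6.
P(M+6) = C(5,3) × 0.47810^2 × 0.52190^3 = 10 × 0.22857961 × 0.14215492 = 0.324937 (base)
P(M+2) = C(5,1) × 0.47810^4 × 0.52190^1 = 5 × 0.05224864 × 0.5219 = 0.136343
Relative intensity = 0.136343 / 0.324937 × 100 = 41.96

41.96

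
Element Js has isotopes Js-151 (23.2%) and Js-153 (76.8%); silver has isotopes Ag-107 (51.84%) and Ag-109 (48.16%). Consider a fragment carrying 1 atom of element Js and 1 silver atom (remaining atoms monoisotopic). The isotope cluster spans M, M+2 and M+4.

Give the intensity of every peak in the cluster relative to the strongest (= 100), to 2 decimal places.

Element Js pattern (n=1): 0.2320 : 0.7680
Silver pattern (n=1): 0.5184 : 0.4816
Convolve the two distributions (both contribute in 2-u steps):
  M: 0.2320×0.5184 = 0.120269
  M+2: 0.2320×0.4816 + 0.7680×0.5184 = 0.509862
  M+4: 0.7680×0.4816 = 0.369869
Scale to base peak (0.509862) = 100: 23.59 : 100.00 : 72.54

23.59 : 100.00 : 72.54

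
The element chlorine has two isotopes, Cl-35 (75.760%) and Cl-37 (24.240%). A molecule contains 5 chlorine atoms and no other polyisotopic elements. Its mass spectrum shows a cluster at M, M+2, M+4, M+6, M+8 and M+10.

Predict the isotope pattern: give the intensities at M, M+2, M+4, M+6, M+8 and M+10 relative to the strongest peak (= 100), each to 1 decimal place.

62.5 : 100.0 : 64.0 : 20.5 : 3.3 : 0.2

Each Cl atom is independently Cl-35 (p = 0.75760) or Cl-37 (q = 0.24240); the cluster is the binomial expansion (p + q)^5.
P(M) = 0.75760^5 = 0.249574
P(M+2) = 5 × 0.75760^4 × 0.24240^1 = 0.399266
P(M+4) = 10 × 0.75760^3 × 0.24240^2 = 0.255497
P(M+6) = 10 × 0.75760^2 × 0.24240^3 = 0.081748
P(M+8) = 5 × 0.75760^1 × 0.24240^4 = 0.013078
P(M+10) = 0.24240^5 = 0.000837
The M+2 peak is largest (0.399266); scaling to 100 gives 62.5 : 100.0 : 64.0 : 20.5 : 3.3 : 0.2.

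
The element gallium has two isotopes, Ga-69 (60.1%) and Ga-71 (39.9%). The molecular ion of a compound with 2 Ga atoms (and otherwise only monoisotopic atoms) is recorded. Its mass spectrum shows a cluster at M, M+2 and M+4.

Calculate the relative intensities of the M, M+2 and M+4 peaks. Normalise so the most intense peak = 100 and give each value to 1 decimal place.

75.3 : 100.0 : 33.2

Each Ga atom is independently Ga-69 (p = 0.601) or Ga-71 (q = 0.399); the cluster is the binomial expansion (p + q)^2.
P(M) = 0.601^2 = 0.361201
P(M+2) = 2 × 0.601^1 × 0.399^1 = 0.479598
P(M+4) = 0.399^2 = 0.159201
The M+2 peak is largest (0.479598); scaling to 100 gives 75.3 : 100.0 : 33.2.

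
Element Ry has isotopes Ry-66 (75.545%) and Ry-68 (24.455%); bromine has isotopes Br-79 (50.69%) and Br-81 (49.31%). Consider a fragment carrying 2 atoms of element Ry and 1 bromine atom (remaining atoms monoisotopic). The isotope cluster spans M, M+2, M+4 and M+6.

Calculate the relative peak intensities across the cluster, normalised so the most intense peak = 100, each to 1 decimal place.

61.7 : 100.0 : 45.3 : 6.3

Element Ry pattern (n=2): 0.5707047 : 0.36949059 : 0.0598047
Bromine pattern (n=1): 0.5069 : 0.4931
Convolve the two distributions (both contribute in 2-u steps):
  M: 0.5707047×0.5069 = 0.289290
  M+2: 0.5707047×0.4931 + 0.36949059×0.5069 = 0.468709
  M+4: 0.36949059×0.4931 + 0.0598047×0.5069 = 0.212511
  M+6: 0.0598047×0.4931 = 0.029490
Scale to base peak (0.468709) = 100: 61.7 : 100.0 : 45.3 : 6.3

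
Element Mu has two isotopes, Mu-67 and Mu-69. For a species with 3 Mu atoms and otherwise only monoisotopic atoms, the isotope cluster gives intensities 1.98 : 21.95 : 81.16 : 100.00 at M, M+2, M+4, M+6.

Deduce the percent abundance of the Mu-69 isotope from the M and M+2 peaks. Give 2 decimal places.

Write p for the Mu-67 fraction. I(M+2)/I(M) = [C(3,1)·p^2·(1−p)] / p^3 = 3·(1−p)/p = 21.95/1.98 = 11.0859
(1−p)/p = 11.0859/3 = 3.6953  ⇒  p = 1/(1 + 3.6953) = 0.2130
Mu-67: 21.30%, Mu-69: 78.70%.

78.70%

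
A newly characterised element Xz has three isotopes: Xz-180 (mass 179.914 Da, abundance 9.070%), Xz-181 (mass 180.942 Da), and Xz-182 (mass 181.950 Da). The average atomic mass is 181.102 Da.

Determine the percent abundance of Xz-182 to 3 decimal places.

25.123%

The remaining 90.930% is split between Xz-181 (fraction x) and Xz-182 (fraction 0.90930 − x).
Substituting: 180.942x + 181.950(0.90930 − x) = 164.7838002
(180.942 − 181.950)x = -0.6633348  ⇒  x = 0.65807, y = 0.25123
Xz-181: 65.807%, Xz-182: 25.123%.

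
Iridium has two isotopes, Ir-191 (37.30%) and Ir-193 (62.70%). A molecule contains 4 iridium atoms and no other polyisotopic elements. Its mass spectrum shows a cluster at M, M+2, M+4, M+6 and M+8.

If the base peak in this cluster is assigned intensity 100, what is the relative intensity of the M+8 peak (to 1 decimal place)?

Term probabilities: M 0.0194, M+2 0.1302, M+4 0.3282, M+6 0.3678, M+8 0.1546. Base peak = M+6.
P(M+6) = C(4,3) × 0.3730^1 × 0.6270^3 = 4 × 0.3730 × 0.24649188 = 0.367766 (base)
P(M+8) = C(4,4) × 0.3730^0 × 0.6270^4 = 1 × 1.0000 × 0.15455041 = 0.154550
Relative intensity = 0.154550 / 0.367766 × 100 = 42.0

42.0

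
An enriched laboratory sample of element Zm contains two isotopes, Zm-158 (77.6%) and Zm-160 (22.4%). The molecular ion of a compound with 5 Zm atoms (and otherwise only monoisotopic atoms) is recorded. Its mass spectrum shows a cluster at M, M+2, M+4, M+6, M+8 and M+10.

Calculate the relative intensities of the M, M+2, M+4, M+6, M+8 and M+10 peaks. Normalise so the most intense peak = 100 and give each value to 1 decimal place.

Expanding (0.776 + 0.224)^5:
P(M) = 0.776^5 = 0.281390
P(M+2) = 5 × 0.776^4 × 0.224^1 = 0.406130
P(M+4) = 10 × 0.776^3 × 0.224^2 = 0.234467
P(M+6) = 10 × 0.776^2 × 0.224^3 = 0.067681
P(M+8) = 5 × 0.776^1 × 0.224^4 = 0.009768
P(M+10) = 0.224^5 = 0.000564
The M+2 peak is largest (0.406130); scaling to 100 gives 69.3 : 100.0 : 57.7 : 16.7 : 2.4 : 0.1.

69.3 : 100.0 : 57.7 : 16.7 : 2.4 : 0.1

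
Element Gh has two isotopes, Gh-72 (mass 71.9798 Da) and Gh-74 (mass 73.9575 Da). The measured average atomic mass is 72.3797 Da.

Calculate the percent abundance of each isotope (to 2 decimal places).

Gh-72: 79.78%, Gh-74: 20.22%

Let x be the fractional abundance of Gh-72; then Gh-74 has abundance 1 − x.
71.9798·x + 73.9575·(1 − x) = 72.3797
(71.9798 − 73.9575)·x = 72.3797 − 73.9575
x = -1.5778 / -1.9777 = 0.79780 → 79.78% Gh-72, 20.22% Gh-74.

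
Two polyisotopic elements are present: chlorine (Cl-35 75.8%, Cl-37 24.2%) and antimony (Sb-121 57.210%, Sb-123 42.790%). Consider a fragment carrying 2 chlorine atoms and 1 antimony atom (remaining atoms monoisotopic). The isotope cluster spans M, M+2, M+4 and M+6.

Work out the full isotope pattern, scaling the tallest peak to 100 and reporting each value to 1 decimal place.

72.1 : 100.0 : 41.8 : 5.5

Chlorine pattern (n=2): 0.574564 : 0.366872 : 0.058564
Antimony pattern (n=1): 0.5721 : 0.4279
Convolve the two distributions (both contribute in 2-u steps):
  M: 0.574564×0.5721 = 0.328708
  M+2: 0.574564×0.4279 + 0.366872×0.5721 = 0.455743
  M+4: 0.366872×0.4279 + 0.058564×0.5721 = 0.190489
  M+6: 0.058564×0.4279 = 0.025060
Scale to base peak (0.455743) = 100: 72.1 : 100.0 : 41.8 : 5.5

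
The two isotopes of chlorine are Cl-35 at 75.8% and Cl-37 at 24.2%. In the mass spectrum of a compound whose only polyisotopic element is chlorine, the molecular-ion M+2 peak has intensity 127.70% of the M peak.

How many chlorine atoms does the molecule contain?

4

With n Cl atoms, P(M+2)/P(M) = C(n,1)·p^(n−1)q / p^n = n·q/p = n · 0.242/0.758.
n = 1.2770 × 0.758/0.242 = 4.00 ≈ 4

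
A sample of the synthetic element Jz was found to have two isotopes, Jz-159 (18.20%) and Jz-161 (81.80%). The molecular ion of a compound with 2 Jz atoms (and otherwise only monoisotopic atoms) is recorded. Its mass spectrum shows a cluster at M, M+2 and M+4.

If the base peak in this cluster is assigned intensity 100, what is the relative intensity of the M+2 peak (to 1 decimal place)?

Binomial terms of (0.1820 + 0.8180)^2: M 0.0331, M+2 0.2978, M+4 0.6691 → M+4 is the base peak.
P(M+4) = C(2,2) × 0.1820^0 × 0.8180^2 = 1 × 1.0000 × 0.669124 = 0.669124 (base)
P(M+2) = C(2,1) × 0.1820^1 × 0.8180^1 = 2 × 0.1820 × 0.8180 = 0.297752
Relative intensity = 0.297752 / 0.669124 × 100 = 44.5

44.5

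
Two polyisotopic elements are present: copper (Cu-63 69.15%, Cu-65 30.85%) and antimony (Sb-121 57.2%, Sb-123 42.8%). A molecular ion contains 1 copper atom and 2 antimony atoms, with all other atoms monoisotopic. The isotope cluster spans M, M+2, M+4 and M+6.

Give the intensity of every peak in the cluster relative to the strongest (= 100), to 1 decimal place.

51.5 : 100.0 : 63.2 : 12.9

Copper pattern (n=1): 0.6915 : 0.3085
Antimony pattern (n=2): 0.327184 : 0.489632 : 0.183184
Convolve the two distributions (both contribute in 2-u steps):
  M: 0.6915×0.327184 = 0.226248
  M+2: 0.6915×0.489632 + 0.3085×0.327184 = 0.439517
  M+4: 0.6915×0.183184 + 0.3085×0.489632 = 0.277723
  M+6: 0.3085×0.183184 = 0.056512
Scale to base peak (0.439517) = 100: 51.5 : 100.0 : 63.2 : 12.9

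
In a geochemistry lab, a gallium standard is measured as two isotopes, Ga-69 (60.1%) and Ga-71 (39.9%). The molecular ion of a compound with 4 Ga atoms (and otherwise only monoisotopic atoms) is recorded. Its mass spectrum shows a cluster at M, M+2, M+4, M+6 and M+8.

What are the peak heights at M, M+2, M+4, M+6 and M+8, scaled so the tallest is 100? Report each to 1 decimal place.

Each Ga atom is independently Ga-69 (p = 0.601) or Ga-71 (q = 0.399); the cluster is the binomial expansion (p + q)^4.
P(M) = 0.601^4 = 0.130466
P(M+2) = 4 × 0.601^3 × 0.399^1 = 0.346463
P(M+4) = 6 × 0.601^2 × 0.399^2 = 0.345021
P(M+6) = 4 × 0.601^1 × 0.399^3 = 0.152705
P(M+8) = 0.399^4 = 0.025345
The M+2 peak is largest (0.346463); scaling to 100 gives 37.7 : 100.0 : 99.6 : 44.1 : 7.3.

37.7 : 100.0 : 99.6 : 44.1 : 7.3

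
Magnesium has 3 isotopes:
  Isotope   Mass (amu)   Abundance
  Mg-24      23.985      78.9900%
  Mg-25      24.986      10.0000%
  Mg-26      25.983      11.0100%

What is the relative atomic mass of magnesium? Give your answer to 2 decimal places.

Average mass = Σ (abundance × isotope mass) = 0.789900 × 23.985 + 0.100000 × 24.986 + 0.110100 × 25.983
= 18.9458 + 2.4986 + 2.8607 = 24.3051 amu

24.31 amu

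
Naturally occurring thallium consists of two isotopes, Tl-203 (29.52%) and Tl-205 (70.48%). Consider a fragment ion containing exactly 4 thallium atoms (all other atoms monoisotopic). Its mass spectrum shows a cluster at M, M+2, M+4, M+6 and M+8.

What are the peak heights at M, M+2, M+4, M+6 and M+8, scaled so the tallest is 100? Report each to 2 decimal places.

Each Tl atom is independently Tl-203 (p = 0.2952) or Tl-205 (q = 0.7048); the cluster is the binomial expansion (p + q)^4.
P(M) = 0.2952^4 = 0.007594
P(M+2) = 4 × 0.2952^3 × 0.7048^1 = 0.072523
P(M+4) = 6 × 0.2952^2 × 0.7048^2 = 0.259726
P(M+6) = 4 × 0.2952^1 × 0.7048^3 = 0.413403
P(M+8) = 0.7048^4 = 0.246754
The M+6 peak is largest (0.413403); scaling to 100 gives 1.84 : 17.54 : 62.83 : 100.00 : 59.69.

1.84 : 17.54 : 62.83 : 100.00 : 59.69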